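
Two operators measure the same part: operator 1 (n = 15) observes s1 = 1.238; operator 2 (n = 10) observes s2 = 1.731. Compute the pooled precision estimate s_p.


s_p = sqrt(((n1-1)*s1^2 + (n2-1)*s2^2) / (n1+n2-2))
numerator = (15-1)*1.238^2 + (10-1)*1.731^2 = 21.457016 + 26.967249 = 48.424265
denominator = 15 + 10 - 2 = 23
s_p^2 = 48.424265 / 23 = 2.1054028
s_p = sqrt(2.1054028) = 1.4510

1.4510


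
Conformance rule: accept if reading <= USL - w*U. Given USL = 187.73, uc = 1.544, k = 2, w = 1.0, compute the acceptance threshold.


U = k * uc = 2 * 1.544 = 3.088
guard band g = w * U = 1.0 * 3.088 = 3.088
AL = USL - g = 187.73 - 3.088
AL = 184.6420

184.6420


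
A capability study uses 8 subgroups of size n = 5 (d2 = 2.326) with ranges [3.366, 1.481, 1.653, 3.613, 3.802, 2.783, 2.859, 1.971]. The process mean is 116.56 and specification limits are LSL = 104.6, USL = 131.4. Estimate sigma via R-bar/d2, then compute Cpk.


R_bar = (3.366 + 1.481 + 1.653 + 3.613 + 3.802 + 2.783 + 2.859 + 1.971) / 8 = 2.691
sigma = R_bar / d2 = 2.691 / 2.326 = 1.1569218
Cp = (USL - LSL)/(6*sigma) = (131.4 - 104.6)/(6*1.1569218) = 3.8608
Cpu = (131.4 - 116.56)/(3*1.1569218) = 4.2757
Cpl = (116.56 - 104.6)/(3*1.1569218) = 3.4459
Cpk = min(Cpu, Cpl) = 3.4459

3.4459


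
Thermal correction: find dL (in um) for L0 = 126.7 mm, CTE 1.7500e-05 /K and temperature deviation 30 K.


dL = L * alpha * dT
= 126.7 * 1.7500e-05 * 30
= 0.0665175 mm
dL_um = 0.0665175 * 1000 = 66.5175 um

66.5175


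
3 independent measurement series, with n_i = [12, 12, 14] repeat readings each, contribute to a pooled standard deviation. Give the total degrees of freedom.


nu = sum_i (n_i - 1)
nu = ((12 - 1) + (12 - 1) + (14 - 1))
nu = 11 + 11 + 13
nu = 35

35


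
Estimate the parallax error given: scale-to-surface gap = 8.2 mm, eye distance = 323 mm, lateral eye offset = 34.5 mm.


error = h * offset / d
= 8.2 * 34.5 / 323
= 0.8759

0.8759


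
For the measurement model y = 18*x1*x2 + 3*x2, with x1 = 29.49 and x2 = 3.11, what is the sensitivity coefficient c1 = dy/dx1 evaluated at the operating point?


y = 18*x1*x2 + 3*x2
dy/dx1 = 18*x2
Evaluate at x2 = 3.11: c1 = 18 * 3.11
c1 = 55.9800

55.9800


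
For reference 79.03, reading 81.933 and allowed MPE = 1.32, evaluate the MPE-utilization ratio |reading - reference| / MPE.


e = indication - reference = 81.933 - 79.03 = 2.9030
|e| = 2.9030
ratio = |e| / MPE = 2.9030 / 1.32
ratio = 2.1992

2.1992


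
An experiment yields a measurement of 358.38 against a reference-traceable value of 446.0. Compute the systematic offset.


Systematic error = measured - true
= 358.38 - 446.0
= -87.6200

-87.6200


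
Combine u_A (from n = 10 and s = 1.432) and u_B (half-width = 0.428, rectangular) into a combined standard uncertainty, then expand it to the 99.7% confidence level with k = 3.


u_A = s / sqrt(n) = 1.432 / sqrt(10) = 0.45283816
u_B = half_width / sqrt(3) = 0.428 / sqrt(3) = 0.24710592
uc = sqrt(u_A^2 + u_B^2) = sqrt(0.45283816^2 + 0.24710592^2) = 0.51587182
U = k * uc = 3 * 0.51587182
U = 1.5476

1.5476


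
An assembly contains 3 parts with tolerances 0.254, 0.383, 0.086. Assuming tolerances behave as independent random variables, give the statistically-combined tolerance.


RSS = sqrt(0.254^2 + 0.383^2 + 0.086^2)
= sqrt(0.218601)
= 0.4675

0.4675


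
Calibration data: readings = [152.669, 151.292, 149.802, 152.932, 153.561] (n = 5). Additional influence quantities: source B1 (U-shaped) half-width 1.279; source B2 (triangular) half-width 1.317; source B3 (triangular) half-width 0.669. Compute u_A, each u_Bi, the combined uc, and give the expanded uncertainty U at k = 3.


mean = (152.669 + 151.292 + 149.802 + 152.932 + 153.561) / 5 = 152.0512
s = sqrt(sum((x - mean)^2)/(n-1)) = 1.5060102
u_A = s / sqrt(n) = 1.5060102 / sqrt(5) = 0.67350824
u_B1 = 1.279 / sqrt(2) = 0.90438957
u_B2 = 1.317 / sqrt(6) = 0.537663
u_B3 = 0.669 / sqrt(6) = 0.27311811
uc = sqrt(0.67350824^2 + 0.90438957^2 + 0.537663^2 + 0.27311811^2) = 1.2787528
U = k * uc = 3 * 1.2787528
U = 3.8363

3.8363


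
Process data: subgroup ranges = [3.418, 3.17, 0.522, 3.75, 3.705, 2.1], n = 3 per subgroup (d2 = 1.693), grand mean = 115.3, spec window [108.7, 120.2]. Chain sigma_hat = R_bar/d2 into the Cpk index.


R_bar = (3.418 + 3.17 + 0.522 + 3.75 + 3.705 + 2.1) / 6 = 2.7775
sigma = R_bar / d2 = 2.7775 / 1.693 = 1.6405789
Cp = (USL - LSL)/(6*sigma) = (120.2 - 108.7)/(6*1.6405789) = 1.1683
Cpu = (120.2 - 115.3)/(3*1.6405789) = 0.9956
Cpl = (115.3 - 108.7)/(3*1.6405789) = 1.3410
Cpk = min(Cpu, Cpl) = 0.9956

0.9956


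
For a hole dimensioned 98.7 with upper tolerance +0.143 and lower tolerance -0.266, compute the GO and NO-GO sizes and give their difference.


GO = nominal - lower_tol (smallest hole = maximum material condition)
GO = 98.7 - 0.266 = 98.434
NO-GO = nominal + upper_tol (largest hole = least material condition)
NO-GO = 98.7 + 0.143 = 98.843
spread = NO-GO - GO = 98.843 - 98.434 = 0.4090

0.4090


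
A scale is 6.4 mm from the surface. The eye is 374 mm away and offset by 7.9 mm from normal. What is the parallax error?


error = h * offset / d
= 6.4 * 7.9 / 374
= 0.1352

0.1352


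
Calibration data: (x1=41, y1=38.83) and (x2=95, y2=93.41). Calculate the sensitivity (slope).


slope = (y2 - y1) / (x2 - x1)
= (93.41 - 38.83) / (95 - 41)
= 54.5800 / 54
= 1.0107

1.0107


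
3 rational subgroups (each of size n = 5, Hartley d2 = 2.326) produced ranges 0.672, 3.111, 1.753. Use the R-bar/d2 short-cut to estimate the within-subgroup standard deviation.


R_bar = (0.672 + 3.111 + 1.753) / 3
R_bar = 5.536 / 3 = 1.8453333
sigma_hat = R_bar / d2 = 1.8453333 / 2.326 = 0.7934

0.7934


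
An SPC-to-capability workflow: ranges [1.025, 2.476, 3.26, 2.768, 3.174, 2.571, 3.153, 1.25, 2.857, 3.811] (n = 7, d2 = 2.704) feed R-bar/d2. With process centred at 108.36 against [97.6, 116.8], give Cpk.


R_bar = (1.025 + 2.476 + 3.26 + 2.768 + 3.174 + 2.571 + 3.153 + 1.25 + 2.857 + 3.811) / 10 = 2.6345
sigma = R_bar / d2 = 2.6345 / 2.704 = 0.97429734
Cp = (USL - LSL)/(6*sigma) = (116.8 - 97.6)/(6*0.97429734) = 3.2844
Cpu = (116.8 - 108.36)/(3*0.97429734) = 2.8876
Cpl = (108.36 - 97.6)/(3*0.97429734) = 3.6813
Cpk = min(Cpu, Cpl) = 2.8876

2.8876


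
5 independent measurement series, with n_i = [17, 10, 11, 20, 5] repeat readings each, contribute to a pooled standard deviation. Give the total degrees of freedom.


nu = sum_i (n_i - 1)
nu = ((17 - 1) + (10 - 1) + (11 - 1) + (20 - 1) + (5 - 1))
nu = 16 + 9 + 10 + 19 + 4
nu = 58

58


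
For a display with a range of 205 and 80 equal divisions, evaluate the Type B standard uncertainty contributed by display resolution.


resolution = range / divisions
resolution = 205 / 80 = 2.5625
u_res = resolution / (2*sqrt(3))
u_res = 2.5625 / 3.4641016
u_res = 0.7397

0.7397


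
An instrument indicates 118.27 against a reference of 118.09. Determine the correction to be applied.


Correction = standard - reading
= 118.09 - 118.27
= -0.1800

-0.1800


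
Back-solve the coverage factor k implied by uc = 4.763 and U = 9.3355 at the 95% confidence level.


k = U / uc
k = 9.3355 / 4.763
k = 1.96

1.96


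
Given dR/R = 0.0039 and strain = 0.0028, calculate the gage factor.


GF = (dR/R) / epsilon
= 0.0039 / 0.0028
= 1.3929

1.3929


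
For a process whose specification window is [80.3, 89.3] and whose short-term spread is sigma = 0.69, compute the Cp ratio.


Cp = (USL - LSL) / (6 * sigma)
= (89.3 - 80.3) / (6 * 0.69)
= 9.0000 / 4.1400
= 2.1739

2.1739


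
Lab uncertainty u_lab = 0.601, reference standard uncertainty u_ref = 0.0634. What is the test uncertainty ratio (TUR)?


TUR = u_lab / u_ref
= 0.601 / 0.0634
= 9.4795

9.4795


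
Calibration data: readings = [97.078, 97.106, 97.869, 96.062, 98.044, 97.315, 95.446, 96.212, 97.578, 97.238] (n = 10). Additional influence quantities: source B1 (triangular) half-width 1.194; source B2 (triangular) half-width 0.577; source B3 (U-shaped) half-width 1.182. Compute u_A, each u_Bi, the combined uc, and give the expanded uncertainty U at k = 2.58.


mean = (97.078 + 97.106 + 97.869 + 96.062 + 98.044 + 97.315 + 95.446 + 96.212 + 97.578 + 97.238) / 10 = 96.9948
s = sqrt(sum((x - mean)^2)/(n-1)) = 0.8345194
u_A = s / sqrt(n) = 0.8345194 / sqrt(10) = 0.26389821
u_B1 = 1.194 / sqrt(6) = 0.48744846
u_B2 = 0.577 / sqrt(6) = 0.23555926
u_B3 = 1.182 / sqrt(2) = 0.83580022
uc = sqrt(0.26389821^2 + 0.48744846^2 + 0.23555926^2 + 0.83580022^2) = 1.0301934
U = k * uc = 2.58 * 1.0301934
U = 2.6579

2.6579


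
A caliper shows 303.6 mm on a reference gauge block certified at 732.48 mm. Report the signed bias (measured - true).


Systematic error = measured - true
= 303.6 - 732.48
= -428.8800

-428.8800


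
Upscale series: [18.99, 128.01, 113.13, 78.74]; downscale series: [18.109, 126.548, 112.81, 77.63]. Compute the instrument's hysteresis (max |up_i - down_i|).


|18.99 - 18.109| = 0.8810
|128.01 - 126.548| = 1.4620
|113.13 - 112.81| = 0.3200
|78.74 - 77.63| = 1.1100
hysteresis = max(diffs) = 1.4620

1.4620


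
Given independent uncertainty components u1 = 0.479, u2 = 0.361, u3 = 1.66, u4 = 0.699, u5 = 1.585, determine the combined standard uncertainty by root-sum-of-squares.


uc = sqrt(0.479^2 + 0.361^2 + 1.66^2 + 0.699^2 + 1.585^2)
uc = sqrt(6.116188)
uc = 2.4731

2.4731


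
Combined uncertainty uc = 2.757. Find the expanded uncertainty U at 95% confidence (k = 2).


U = k * uc
U = 2 * 2.757
U = 5.5140

5.5140


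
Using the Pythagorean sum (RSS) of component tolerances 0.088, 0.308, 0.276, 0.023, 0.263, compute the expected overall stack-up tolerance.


RSS = sqrt(0.088^2 + 0.308^2 + 0.276^2 + 0.023^2 + 0.263^2)
= sqrt(0.248482)
= 0.4985

0.4985


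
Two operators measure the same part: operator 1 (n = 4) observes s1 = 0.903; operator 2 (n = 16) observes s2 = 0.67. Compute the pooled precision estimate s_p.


s_p = sqrt(((n1-1)*s1^2 + (n2-1)*s2^2) / (n1+n2-2))
numerator = (4-1)*0.903^2 + (16-1)*0.67^2 = 2.446227 + 6.7335 = 9.179727
denominator = 4 + 16 - 2 = 18
s_p^2 = 9.179727 / 18 = 0.50998483
s_p = sqrt(0.50998483) = 0.7141

0.7141


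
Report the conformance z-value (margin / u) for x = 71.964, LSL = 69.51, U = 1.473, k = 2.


u = U / k = 1.473 / 2 = 0.7365
margin = |LSL - x| = |69.51 - 71.964| = 2.454
z = margin / u = 2.454 / 0.7365
z = 3.3320

3.3320


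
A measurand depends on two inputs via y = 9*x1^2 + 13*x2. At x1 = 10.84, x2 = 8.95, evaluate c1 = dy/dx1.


y = 9*x1^2 + 13*x2
dy/dx1 = 2*9*x1
Evaluate at x1 = 10.84: c1 = 18 * 10.84
c1 = 195.1200

195.1200


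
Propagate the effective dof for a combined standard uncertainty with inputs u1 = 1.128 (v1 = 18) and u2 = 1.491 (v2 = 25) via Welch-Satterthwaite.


uc = sqrt(u1^2 + u2^2) = sqrt(1.128^2 + 1.491^2) = 1.8696163
v_eff = uc^4 / (u1^4/v1 + u2^4/v2)
= 1.8696163^4 / (1.128^4/18 + 1.491^4/25)
= 12.218276 / 0.28762585
v_eff = 42.4798

42.4798


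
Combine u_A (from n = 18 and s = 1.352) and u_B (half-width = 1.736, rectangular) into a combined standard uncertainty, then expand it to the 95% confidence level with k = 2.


u_A = s / sqrt(n) = 1.352 / sqrt(18) = 0.31866946
u_B = half_width / sqrt(3) = 1.736 / sqrt(3) = 1.0022801
uc = sqrt(u_A^2 + u_B^2) = sqrt(0.31866946^2 + 1.0022801^2) = 1.0517203
U = k * uc = 2 * 1.0517203
U = 2.1034

2.1034


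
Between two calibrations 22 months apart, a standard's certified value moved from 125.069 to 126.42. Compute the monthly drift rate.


rate = (v2 - v1) / months
= (126.42 - 125.069) / 22
= 1.3510 / 22
= 0.0614

0.0614


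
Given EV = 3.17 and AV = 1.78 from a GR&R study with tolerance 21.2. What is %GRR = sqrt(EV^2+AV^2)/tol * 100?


GRR = sqrt(EV^2 + AV^2) = sqrt(3.17^2 + 1.78^2) = 3.6355605
%GRR = GRR / tol * 100 = 3.6355605 / 21.2 * 100
%GRR = 17.1489

17.1489


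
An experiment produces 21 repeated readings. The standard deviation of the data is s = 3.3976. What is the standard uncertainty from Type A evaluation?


u_A = s / sqrt(n)
u_A = 3.3976 / sqrt(21)
u_A = 3.3976 / 4.5825757
u_A = 0.7414

0.7414


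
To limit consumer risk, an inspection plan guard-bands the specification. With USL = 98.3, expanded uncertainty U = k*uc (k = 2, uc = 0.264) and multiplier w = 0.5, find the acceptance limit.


U = k * uc = 2 * 0.264 = 0.528
guard band g = w * U = 0.5 * 0.528 = 0.264
AL = USL - g = 98.3 - 0.264
AL = 98.0360

98.0360


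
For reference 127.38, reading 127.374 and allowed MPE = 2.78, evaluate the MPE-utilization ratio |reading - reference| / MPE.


e = indication - reference = 127.374 - 127.38 = -0.0060
|e| = 0.0060
ratio = |e| / MPE = 0.0060 / 2.78
ratio = 0.0022

0.0022


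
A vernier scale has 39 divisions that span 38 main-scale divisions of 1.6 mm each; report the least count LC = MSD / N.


LC = MSD / n_div
= 1.6 / 39
= 0.0410

0.0410


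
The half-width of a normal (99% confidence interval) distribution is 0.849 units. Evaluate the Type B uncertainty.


u_B = half_width / 2.576
u_B = 0.849 / 2.576
u_B = 0.3296

0.3296


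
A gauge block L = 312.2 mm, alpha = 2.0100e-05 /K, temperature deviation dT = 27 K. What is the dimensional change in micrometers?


dL = L * alpha * dT
= 312.2 * 2.0100e-05 * 27
= 0.1694309 mm
dL_um = 0.1694309 * 1000 = 169.4309 um

169.4309


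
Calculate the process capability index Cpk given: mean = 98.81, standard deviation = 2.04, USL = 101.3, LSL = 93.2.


Cpu = (USL - mean) / (3*sigma) = (101.3 - 98.81) / (3*2.04) = 0.4069
Cpl = (mean - LSL) / (3*sigma) = (98.81 - 93.2) / (3*2.04) = 0.9167
Cpk = min(Cpu, Cpl) = 0.4069

0.4069


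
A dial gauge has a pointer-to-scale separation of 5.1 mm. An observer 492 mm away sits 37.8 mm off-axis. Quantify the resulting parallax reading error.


error = h * offset / d
= 5.1 * 37.8 / 492
= 0.3918

0.3918


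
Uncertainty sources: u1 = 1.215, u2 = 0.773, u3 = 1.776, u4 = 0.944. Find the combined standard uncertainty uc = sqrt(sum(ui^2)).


uc = sqrt(1.215^2 + 0.773^2 + 1.776^2 + 0.944^2)
uc = sqrt(6.119066)
uc = 2.4737

2.4737


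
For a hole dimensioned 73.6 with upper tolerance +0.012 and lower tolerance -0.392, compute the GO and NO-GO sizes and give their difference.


GO = nominal - lower_tol (smallest hole = maximum material condition)
GO = 73.6 - 0.392 = 73.208
NO-GO = nominal + upper_tol (largest hole = least material condition)
NO-GO = 73.6 + 0.012 = 73.612
spread = NO-GO - GO = 73.612 - 73.208 = 0.4040

0.4040


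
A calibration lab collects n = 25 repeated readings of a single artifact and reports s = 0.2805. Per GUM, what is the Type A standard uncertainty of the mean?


u_A = s / sqrt(n)
u_A = 0.2805 / sqrt(25)
u_A = 0.2805 / 5
u_A = 0.0561

0.0561


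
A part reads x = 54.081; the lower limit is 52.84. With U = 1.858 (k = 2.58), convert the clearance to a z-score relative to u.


u = U / k = 1.858 / 2.58 = 0.72015504
margin = |LSL - x| = |52.84 - 54.081| = 1.241
z = margin / u = 1.241 / 0.72015504
z = 1.7232

1.7232


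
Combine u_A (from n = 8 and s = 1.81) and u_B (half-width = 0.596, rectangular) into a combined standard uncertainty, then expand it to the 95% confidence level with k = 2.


u_A = s / sqrt(n) = 1.81 / sqrt(8) = 0.63993164
u_B = half_width / sqrt(3) = 0.596 / sqrt(3) = 0.34410076
uc = sqrt(u_A^2 + u_B^2) = sqrt(0.63993164^2 + 0.34410076^2) = 0.72657955
U = k * uc = 2 * 0.72657955
U = 1.4532

1.4532


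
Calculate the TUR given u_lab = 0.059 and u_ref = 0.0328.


TUR = u_lab / u_ref
= 0.059 / 0.0328
= 1.7988

1.7988


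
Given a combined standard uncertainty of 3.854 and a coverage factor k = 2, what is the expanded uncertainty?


U = k * uc
U = 2 * 3.854
U = 7.7080

7.7080


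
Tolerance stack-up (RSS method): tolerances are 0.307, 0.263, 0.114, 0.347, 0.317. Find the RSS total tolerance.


RSS = sqrt(0.307^2 + 0.263^2 + 0.114^2 + 0.347^2 + 0.317^2)
= sqrt(0.397312)
= 0.6303

0.6303


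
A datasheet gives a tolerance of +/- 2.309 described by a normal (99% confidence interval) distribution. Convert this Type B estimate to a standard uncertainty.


u_B = half_width / 2.576
u_B = 2.309 / 2.576
u_B = 0.8964

0.8964


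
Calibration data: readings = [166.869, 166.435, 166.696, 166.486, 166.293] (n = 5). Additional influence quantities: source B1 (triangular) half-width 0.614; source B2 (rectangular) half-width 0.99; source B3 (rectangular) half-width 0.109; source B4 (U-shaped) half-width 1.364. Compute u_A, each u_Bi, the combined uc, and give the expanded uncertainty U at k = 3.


mean = (166.869 + 166.435 + 166.696 + 166.486 + 166.293) / 5 = 166.5558
s = sqrt(sum((x - mean)^2)/(n-1)) = 0.22708963
u_A = s / sqrt(n) = 0.22708963 / sqrt(5) = 0.10155757
u_B1 = 0.614 / sqrt(6) = 0.25066445
u_B2 = 0.99 / sqrt(3) = 0.57157677
u_B3 = 0.109 / sqrt(3) = 0.062931179
u_B4 = 1.364 / sqrt(2) = 0.96449365
uc = sqrt(0.10155757^2 + 0.25066445^2 + 0.57157677^2 + 0.062931179^2 + 0.96449365^2) = 1.155013
U = k * uc = 3 * 1.155013
U = 3.4650

3.4650


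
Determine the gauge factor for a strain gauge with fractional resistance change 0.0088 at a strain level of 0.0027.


GF = (dR/R) / epsilon
= 0.0088 / 0.0027
= 3.2593

3.2593


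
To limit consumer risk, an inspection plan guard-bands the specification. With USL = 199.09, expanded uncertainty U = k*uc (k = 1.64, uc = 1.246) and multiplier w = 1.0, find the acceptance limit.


U = k * uc = 1.64 * 1.246 = 2.04344
guard band g = w * U = 1.0 * 2.04344 = 2.04344
AL = USL - g = 199.09 - 2.04344
AL = 197.0466

197.0466


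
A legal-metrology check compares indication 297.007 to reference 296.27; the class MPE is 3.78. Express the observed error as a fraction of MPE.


e = indication - reference = 297.007 - 296.27 = 0.7370
|e| = 0.7370
ratio = |e| / MPE = 0.7370 / 3.78
ratio = 0.1950

0.1950


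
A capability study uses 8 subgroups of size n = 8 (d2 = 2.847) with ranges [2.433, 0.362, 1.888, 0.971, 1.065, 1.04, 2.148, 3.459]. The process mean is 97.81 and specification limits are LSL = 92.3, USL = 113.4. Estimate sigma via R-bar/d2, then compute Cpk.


R_bar = (2.433 + 0.362 + 1.888 + 0.971 + 1.065 + 1.04 + 2.148 + 3.459) / 8 = 1.67075
sigma = R_bar / d2 = 1.67075 / 2.847 = 0.5868458
Cp = (USL - LSL)/(6*sigma) = (113.4 - 92.3)/(6*0.5868458) = 5.9925
Cpu = (113.4 - 97.81)/(3*0.5868458) = 8.8553
Cpl = (97.81 - 92.3)/(3*0.5868458) = 3.1297
Cpk = min(Cpu, Cpl) = 3.1297

3.1297


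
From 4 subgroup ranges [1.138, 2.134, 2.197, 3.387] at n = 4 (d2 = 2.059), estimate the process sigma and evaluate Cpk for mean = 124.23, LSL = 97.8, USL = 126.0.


R_bar = (1.138 + 2.134 + 2.197 + 3.387) / 4 = 2.214
sigma = R_bar / d2 = 2.214 / 2.059 = 1.0752793
Cp = (USL - LSL)/(6*sigma) = (126.0 - 97.8)/(6*1.0752793) = 4.3710
Cpu = (126.0 - 124.23)/(3*1.0752793) = 0.5487
Cpl = (124.23 - 97.8)/(3*1.0752793) = 8.1932
Cpk = min(Cpu, Cpl) = 0.5487

0.5487


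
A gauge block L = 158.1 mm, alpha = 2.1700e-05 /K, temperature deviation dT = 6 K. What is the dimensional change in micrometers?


dL = L * alpha * dT
= 158.1 * 2.1700e-05 * 6
= 0.0205846 mm
dL_um = 0.0205846 * 1000 = 20.5846 um

20.5846


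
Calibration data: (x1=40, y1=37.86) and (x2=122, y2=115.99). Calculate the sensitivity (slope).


slope = (y2 - y1) / (x2 - x1)
= (115.99 - 37.86) / (122 - 40)
= 78.1300 / 82
= 0.9528

0.9528


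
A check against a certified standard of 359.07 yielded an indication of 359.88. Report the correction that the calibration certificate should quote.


Correction = standard - reading
= 359.07 - 359.88
= -0.8100

-0.8100


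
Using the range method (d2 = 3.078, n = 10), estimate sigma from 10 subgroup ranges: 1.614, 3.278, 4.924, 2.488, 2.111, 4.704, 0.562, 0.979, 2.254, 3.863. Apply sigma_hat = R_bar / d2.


R_bar = (1.614 + 3.278 + 4.924 + 2.488 + 2.111 + 4.704 + 0.562 + 0.979 + 2.254 + 3.863) / 10
R_bar = 26.777 / 10 = 2.6777
sigma_hat = R_bar / d2 = 2.6777 / 3.078 = 0.8699

0.8699


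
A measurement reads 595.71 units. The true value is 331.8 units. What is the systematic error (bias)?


Systematic error = measured - true
= 595.71 - 331.8
= 263.9100

263.9100


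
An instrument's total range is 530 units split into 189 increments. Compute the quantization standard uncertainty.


resolution = range / divisions
resolution = 530 / 189 = 2.8042328
u_res = resolution / (2*sqrt(3))
u_res = 2.8042328 / 3.4641016
u_res = 0.8095

0.8095


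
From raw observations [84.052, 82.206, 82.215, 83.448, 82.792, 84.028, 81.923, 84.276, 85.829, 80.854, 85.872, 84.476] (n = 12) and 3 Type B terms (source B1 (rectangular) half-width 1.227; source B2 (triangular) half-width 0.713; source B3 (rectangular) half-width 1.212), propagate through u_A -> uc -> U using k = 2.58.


mean = (84.052 + 82.206 + 82.215 + 83.448 + 82.792 + 84.028 + 81.923 + 84.276 + 85.829 + 80.854 + 85.872 + 84.476) / 12 = 83.49758333
s = sqrt(sum((x - mean)^2)/(n-1)) = 1.5523199
u_A = s / sqrt(n) = 1.5523199 / sqrt(12) = 0.44811616
u_B1 = 1.227 / sqrt(3) = 0.70840878
u_B2 = 0.713 / sqrt(6) = 0.29108103
u_B3 = 1.212 / sqrt(3) = 0.69974853
uc = sqrt(0.44811616^2 + 0.70840878^2 + 0.29108103^2 + 0.69974853^2) = 1.1300563
U = k * uc = 2.58 * 1.1300563
U = 2.9155

2.9155


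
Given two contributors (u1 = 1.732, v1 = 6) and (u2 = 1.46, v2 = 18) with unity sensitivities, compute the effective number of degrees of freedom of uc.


uc = sqrt(u1^2 + u2^2) = sqrt(1.732^2 + 1.46^2) = 2.2652647
v_eff = uc^4 / (u1^4/v1 + u2^4/v2)
= 2.2652647^4 / (1.732^4/6 + 1.46^4/18)
= 26.331514 / 1.7522528
v_eff = 15.0272

15.0272


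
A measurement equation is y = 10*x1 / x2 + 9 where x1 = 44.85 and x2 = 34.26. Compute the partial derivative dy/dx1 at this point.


y = 10*x1 / x2 + 9
dy/dx1 = 10/x2
Evaluate at x2 = 34.26: c1 = 10 / 34.26
c1 = 0.2919

0.2919


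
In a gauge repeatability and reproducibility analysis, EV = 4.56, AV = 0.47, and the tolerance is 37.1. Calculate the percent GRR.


GRR = sqrt(EV^2 + AV^2) = sqrt(4.56^2 + 0.47^2) = 4.5841575
%GRR = GRR / tol * 100 = 4.5841575 / 37.1 * 100
%GRR = 12.3562

12.3562


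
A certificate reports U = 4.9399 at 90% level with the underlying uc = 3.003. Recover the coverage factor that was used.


k = U / uc
k = 4.9399 / 3.003
k = 1.645

1.645


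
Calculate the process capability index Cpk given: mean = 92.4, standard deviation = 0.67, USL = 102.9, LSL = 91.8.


Cpu = (USL - mean) / (3*sigma) = (102.9 - 92.4) / (3*0.67) = 5.2239
Cpl = (mean - LSL) / (3*sigma) = (92.4 - 91.8) / (3*0.67) = 0.2985
Cpk = min(Cpu, Cpl) = 0.2985

0.2985


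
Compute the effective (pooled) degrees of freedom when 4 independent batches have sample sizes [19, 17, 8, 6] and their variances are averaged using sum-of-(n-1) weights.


nu = sum_i (n_i - 1)
nu = ((19 - 1) + (17 - 1) + (8 - 1) + (6 - 1))
nu = 18 + 16 + 7 + 5
nu = 46

46


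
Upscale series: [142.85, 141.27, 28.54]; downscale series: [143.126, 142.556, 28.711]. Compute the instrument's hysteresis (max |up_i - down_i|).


|142.85 - 143.126| = 0.2760
|141.27 - 142.556| = 1.2860
|28.54 - 28.711| = 0.1710
hysteresis = max(diffs) = 1.2860

1.2860


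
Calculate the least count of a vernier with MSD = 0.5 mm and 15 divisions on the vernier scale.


LC = MSD / n_div
= 0.5 / 15
= 0.0333

0.0333


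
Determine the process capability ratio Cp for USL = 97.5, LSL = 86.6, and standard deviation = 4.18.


Cp = (USL - LSL) / (6 * sigma)
= (97.5 - 86.6) / (6 * 4.18)
= 10.9000 / 25.0800
= 0.4346

0.4346


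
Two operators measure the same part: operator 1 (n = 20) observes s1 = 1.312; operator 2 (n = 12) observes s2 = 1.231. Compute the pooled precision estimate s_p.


s_p = sqrt(((n1-1)*s1^2 + (n2-1)*s2^2) / (n1+n2-2))
numerator = (20-1)*1.312^2 + (12-1)*1.231^2 = 32.705536 + 16.668971 = 49.374507
denominator = 20 + 12 - 2 = 30
s_p^2 = 49.374507 / 30 = 1.6458169
s_p = sqrt(1.6458169) = 1.2829

1.2829


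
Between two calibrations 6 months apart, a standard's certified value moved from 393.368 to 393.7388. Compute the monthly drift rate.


rate = (v2 - v1) / months
= (393.7388 - 393.368) / 6
= 0.3708 / 6
= 0.0618

0.0618


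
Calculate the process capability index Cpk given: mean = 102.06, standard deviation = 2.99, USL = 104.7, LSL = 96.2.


Cpu = (USL - mean) / (3*sigma) = (104.7 - 102.06) / (3*2.99) = 0.2943
Cpl = (mean - LSL) / (3*sigma) = (102.06 - 96.2) / (3*2.99) = 0.6533
Cpk = min(Cpu, Cpl) = 0.2943

0.2943


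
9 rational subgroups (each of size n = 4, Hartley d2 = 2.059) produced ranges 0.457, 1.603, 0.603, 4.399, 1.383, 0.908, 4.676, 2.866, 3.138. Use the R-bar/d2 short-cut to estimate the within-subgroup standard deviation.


R_bar = (0.457 + 1.603 + 0.603 + 4.399 + 1.383 + 0.908 + 4.676 + 2.866 + 3.138) / 9
R_bar = 20.033 / 9 = 2.2258889
sigma_hat = R_bar / d2 = 2.2258889 / 2.059 = 1.0811

1.0811


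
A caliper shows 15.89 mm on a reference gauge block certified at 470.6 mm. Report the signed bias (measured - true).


Systematic error = measured - true
= 15.89 - 470.6
= -454.7100

-454.7100


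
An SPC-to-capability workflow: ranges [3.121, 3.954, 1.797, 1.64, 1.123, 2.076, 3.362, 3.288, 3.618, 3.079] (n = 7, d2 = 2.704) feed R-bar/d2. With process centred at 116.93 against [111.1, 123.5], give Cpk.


R_bar = (3.121 + 3.954 + 1.797 + 1.64 + 1.123 + 2.076 + 3.362 + 3.288 + 3.618 + 3.079) / 10 = 2.7058
sigma = R_bar / d2 = 2.7058 / 2.704 = 1.0006657
Cp = (USL - LSL)/(6*sigma) = (123.5 - 111.1)/(6*1.0006657) = 2.0653
Cpu = (123.5 - 116.93)/(3*1.0006657) = 2.1885
Cpl = (116.93 - 111.1)/(3*1.0006657) = 1.9420
Cpk = min(Cpu, Cpl) = 1.9420

1.9420


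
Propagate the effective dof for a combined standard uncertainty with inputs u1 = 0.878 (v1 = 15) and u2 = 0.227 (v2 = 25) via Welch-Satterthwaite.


uc = sqrt(u1^2 + u2^2) = sqrt(0.878^2 + 0.227^2) = 0.90686989
v_eff = uc^4 / (u1^4/v1 + u2^4/v2)
= 0.90686989^4 / (0.878^4/15 + 0.227^4/25)
= 0.67636314 / 0.039723686
v_eff = 17.0267

17.0267


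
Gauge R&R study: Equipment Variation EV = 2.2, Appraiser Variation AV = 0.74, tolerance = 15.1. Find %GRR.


GRR = sqrt(EV^2 + AV^2) = sqrt(2.2^2 + 0.74^2) = 2.3211204
%GRR = GRR / tol * 100 = 2.3211204 / 15.1 * 100
%GRR = 15.3717

15.3717


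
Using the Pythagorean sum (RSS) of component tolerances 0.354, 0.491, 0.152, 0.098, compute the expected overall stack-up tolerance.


RSS = sqrt(0.354^2 + 0.491^2 + 0.152^2 + 0.098^2)
= sqrt(0.399105)
= 0.6317

0.6317


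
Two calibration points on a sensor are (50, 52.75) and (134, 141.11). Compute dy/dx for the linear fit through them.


slope = (y2 - y1) / (x2 - x1)
= (141.11 - 52.75) / (134 - 50)
= 88.3600 / 84
= 1.0519

1.0519


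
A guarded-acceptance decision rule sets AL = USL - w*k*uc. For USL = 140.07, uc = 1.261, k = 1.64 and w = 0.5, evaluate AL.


U = k * uc = 1.64 * 1.261 = 2.06804
guard band g = w * U = 0.5 * 2.06804 = 1.03402
AL = USL - g = 140.07 - 1.03402
AL = 139.0360

139.0360


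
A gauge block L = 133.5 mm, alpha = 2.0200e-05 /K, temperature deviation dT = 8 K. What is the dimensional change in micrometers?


dL = L * alpha * dT
= 133.5 * 2.0200e-05 * 8
= 0.0215736 mm
dL_um = 0.0215736 * 1000 = 21.5736 um

21.5736


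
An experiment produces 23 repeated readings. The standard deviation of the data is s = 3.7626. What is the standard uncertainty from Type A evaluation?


u_A = s / sqrt(n)
u_A = 3.7626 / sqrt(23)
u_A = 3.7626 / 4.7958315
u_A = 0.7846

0.7846


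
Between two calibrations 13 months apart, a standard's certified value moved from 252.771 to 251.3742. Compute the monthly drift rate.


rate = (v2 - v1) / months
= (251.3742 - 252.771) / 13
= -1.3968 / 13
= -0.1074

-0.1074


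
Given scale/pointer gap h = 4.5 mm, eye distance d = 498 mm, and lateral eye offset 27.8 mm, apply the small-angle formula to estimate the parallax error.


error = h * offset / d
= 4.5 * 27.8 / 498
= 0.2512

0.2512


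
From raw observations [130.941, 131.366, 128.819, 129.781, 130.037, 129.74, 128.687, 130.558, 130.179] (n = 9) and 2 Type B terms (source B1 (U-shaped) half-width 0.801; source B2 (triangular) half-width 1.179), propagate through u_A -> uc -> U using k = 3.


mean = (130.941 + 131.366 + 128.819 + 129.781 + 130.037 + 129.74 + 128.687 + 130.558 + 130.179) / 9 = 130.012
s = sqrt(sum((x - mean)^2)/(n-1)) = 0.88946655
u_A = s / sqrt(n) = 0.88946655 / sqrt(9) = 0.29648885
u_B1 = 0.801 / sqrt(2) = 0.56639253
u_B2 = 1.179 / sqrt(6) = 0.48132473
uc = sqrt(0.29648885^2 + 0.56639253^2 + 0.48132473^2) = 0.80023723
U = k * uc = 3 * 0.80023723
U = 2.4007

2.4007


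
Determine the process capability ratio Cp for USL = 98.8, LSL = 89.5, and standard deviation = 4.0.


Cp = (USL - LSL) / (6 * sigma)
= (98.8 - 89.5) / (6 * 4.0)
= 9.3000 / 24.0000
= 0.3875

0.3875


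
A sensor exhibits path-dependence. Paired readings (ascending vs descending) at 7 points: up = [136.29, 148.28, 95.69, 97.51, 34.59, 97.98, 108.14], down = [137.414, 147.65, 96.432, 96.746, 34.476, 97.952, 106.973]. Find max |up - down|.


|136.29 - 137.414| = 1.1240
|148.28 - 147.65| = 0.6300
|95.69 - 96.432| = 0.7420
|97.51 - 96.746| = 0.7640
|34.59 - 34.476| = 0.1140
|97.98 - 97.952| = 0.0280
|108.14 - 106.973| = 1.1670
hysteresis = max(diffs) = 1.1670

1.1670


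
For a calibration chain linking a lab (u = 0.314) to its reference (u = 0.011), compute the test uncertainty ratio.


TUR = u_lab / u_ref
= 0.314 / 0.011
= 28.5455

28.5455


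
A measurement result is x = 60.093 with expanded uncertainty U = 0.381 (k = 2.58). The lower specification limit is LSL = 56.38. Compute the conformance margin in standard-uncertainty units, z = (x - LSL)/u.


u = U / k = 0.381 / 2.58 = 0.14767442
margin = |LSL - x| = |56.38 - 60.093| = 3.713
z = margin / u = 3.713 / 0.14767442
z = 25.1431

25.1431


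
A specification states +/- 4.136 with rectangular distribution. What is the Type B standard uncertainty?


u_B = half_width / sqrt(3)
u_B = 4.136 / 1.7320508
u_B = 2.3879

2.3879


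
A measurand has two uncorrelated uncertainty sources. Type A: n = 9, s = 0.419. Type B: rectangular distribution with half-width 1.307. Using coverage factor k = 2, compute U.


u_A = s / sqrt(n) = 0.419 / sqrt(9) = 0.13966667
u_B = half_width / sqrt(3) = 1.307 / sqrt(3) = 0.7545968
uc = sqrt(u_A^2 + u_B^2) = sqrt(0.13966667^2 + 0.7545968^2) = 0.76741326
U = k * uc = 2 * 0.76741326
U = 1.5348

1.5348


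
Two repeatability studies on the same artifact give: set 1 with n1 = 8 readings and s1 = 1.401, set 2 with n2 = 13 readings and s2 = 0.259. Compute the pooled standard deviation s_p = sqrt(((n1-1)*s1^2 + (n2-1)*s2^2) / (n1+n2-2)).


s_p = sqrt(((n1-1)*s1^2 + (n2-1)*s2^2) / (n1+n2-2))
numerator = (8-1)*1.401^2 + (13-1)*0.259^2 = 13.739607 + 0.804972 = 14.544579
denominator = 8 + 13 - 2 = 19
s_p^2 = 14.544579 / 19 = 0.76550416
s_p = sqrt(0.76550416) = 0.8749

0.8749


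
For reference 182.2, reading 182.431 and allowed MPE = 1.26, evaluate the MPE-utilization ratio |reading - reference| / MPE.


e = indication - reference = 182.431 - 182.2 = 0.2310
|e| = 0.2310
ratio = |e| / MPE = 0.2310 / 1.26
ratio = 0.1833

0.1833


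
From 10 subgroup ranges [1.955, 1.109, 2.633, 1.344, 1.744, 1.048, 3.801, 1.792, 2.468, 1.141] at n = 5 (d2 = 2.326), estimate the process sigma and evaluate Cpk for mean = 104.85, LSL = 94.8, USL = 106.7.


R_bar = (1.955 + 1.109 + 2.633 + 1.344 + 1.744 + 1.048 + 3.801 + 1.792 + 2.468 + 1.141) / 10 = 1.9035
sigma = R_bar / d2 = 1.9035 / 2.326 = 0.8183577
Cp = (USL - LSL)/(6*sigma) = (106.7 - 94.8)/(6*0.8183577) = 2.4236
Cpu = (106.7 - 104.85)/(3*0.8183577) = 0.7535
Cpl = (104.85 - 94.8)/(3*0.8183577) = 4.0936
Cpk = min(Cpu, Cpl) = 0.7535

0.7535


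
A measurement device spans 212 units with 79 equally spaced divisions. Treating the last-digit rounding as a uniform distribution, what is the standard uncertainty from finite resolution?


resolution = range / divisions
resolution = 212 / 79 = 2.6835443
u_res = resolution / (2*sqrt(3))
u_res = 2.6835443 / 3.4641016
u_res = 0.7747

0.7747


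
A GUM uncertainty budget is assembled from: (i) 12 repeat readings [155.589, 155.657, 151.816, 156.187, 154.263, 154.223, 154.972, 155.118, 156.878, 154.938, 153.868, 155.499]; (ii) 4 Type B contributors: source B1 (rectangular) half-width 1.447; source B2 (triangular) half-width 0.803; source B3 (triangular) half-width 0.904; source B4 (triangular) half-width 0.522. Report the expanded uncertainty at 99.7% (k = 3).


mean = (155.589 + 155.657 + 151.816 + 156.187 + 154.263 + 154.223 + 154.972 + 155.118 + 156.878 + 154.938 + 153.868 + 155.499) / 12 = 154.9173333
s = sqrt(sum((x - mean)^2)/(n-1)) = 1.2956623
u_A = s / sqrt(n) = 1.2956623 / sqrt(12) = 0.37402549
u_B1 = 1.447 / sqrt(3) = 0.83542584
u_B2 = 0.803 / sqrt(6) = 0.32782338
u_B3 = 0.904 / sqrt(6) = 0.36905645
u_B4 = 0.522 / sqrt(6) = 0.21310561
uc = sqrt(0.37402549^2 + 0.83542584^2 + 0.32782338^2 + 0.36905645^2 + 0.21310561^2) = 1.0615631
U = k * uc = 3 * 1.0615631
U = 3.1847

3.1847


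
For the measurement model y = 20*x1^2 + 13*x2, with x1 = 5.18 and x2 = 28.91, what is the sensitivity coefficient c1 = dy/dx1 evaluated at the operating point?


y = 20*x1^2 + 13*x2
dy/dx1 = 2*20*x1
Evaluate at x1 = 5.18: c1 = 40 * 5.18
c1 = 207.2000

207.2000


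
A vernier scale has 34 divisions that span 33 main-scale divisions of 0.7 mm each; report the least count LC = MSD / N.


LC = MSD / n_div
= 0.7 / 34
= 0.0206

0.0206


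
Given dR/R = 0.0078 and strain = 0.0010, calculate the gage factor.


GF = (dR/R) / epsilon
= 0.0078 / 0.0010
= 7.8000

7.8000


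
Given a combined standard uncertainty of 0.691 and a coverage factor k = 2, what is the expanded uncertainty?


U = k * uc
U = 2 * 0.691
U = 1.3820

1.3820


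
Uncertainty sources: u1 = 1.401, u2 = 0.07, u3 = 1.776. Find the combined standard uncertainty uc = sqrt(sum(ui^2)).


uc = sqrt(1.401^2 + 0.07^2 + 1.776^2)
uc = sqrt(5.121877)
uc = 2.2632

2.2632


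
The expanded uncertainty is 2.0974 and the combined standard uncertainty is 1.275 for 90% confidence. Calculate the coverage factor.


k = U / uc
k = 2.0974 / 1.275
k = 1.645

1.645


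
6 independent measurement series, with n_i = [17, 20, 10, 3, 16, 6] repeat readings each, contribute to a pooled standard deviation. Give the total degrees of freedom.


nu = sum_i (n_i - 1)
nu = ((17 - 1) + (20 - 1) + (10 - 1) + (3 - 1) + (16 - 1) + (6 - 1))
nu = 16 + 19 + 9 + 2 + 15 + 5
nu = 66

66


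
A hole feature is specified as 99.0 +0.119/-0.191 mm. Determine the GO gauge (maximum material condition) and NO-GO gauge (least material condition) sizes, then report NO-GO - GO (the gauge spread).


GO = nominal - lower_tol (smallest hole = maximum material condition)
GO = 99.0 - 0.191 = 98.809
NO-GO = nominal + upper_tol (largest hole = least material condition)
NO-GO = 99.0 + 0.119 = 99.119
spread = NO-GO - GO = 99.119 - 98.809 = 0.3100

0.3100


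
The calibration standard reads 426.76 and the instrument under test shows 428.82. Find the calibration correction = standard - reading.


Correction = standard - reading
= 426.76 - 428.82
= -2.0600

-2.0600


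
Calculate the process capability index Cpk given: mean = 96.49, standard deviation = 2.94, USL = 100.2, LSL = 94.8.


Cpu = (USL - mean) / (3*sigma) = (100.2 - 96.49) / (3*2.94) = 0.4206
Cpl = (mean - LSL) / (3*sigma) = (96.49 - 94.8) / (3*2.94) = 0.1916
Cpk = min(Cpu, Cpl) = 0.1916

0.1916


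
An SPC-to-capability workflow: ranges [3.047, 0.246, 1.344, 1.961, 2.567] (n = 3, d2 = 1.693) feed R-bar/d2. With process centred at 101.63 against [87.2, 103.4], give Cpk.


R_bar = (3.047 + 0.246 + 1.344 + 1.961 + 2.567) / 5 = 1.833
sigma = R_bar / d2 = 1.833 / 1.693 = 1.0826934
Cp = (USL - LSL)/(6*sigma) = (103.4 - 87.2)/(6*1.0826934) = 2.4938
Cpu = (103.4 - 101.63)/(3*1.0826934) = 0.5449
Cpl = (101.63 - 87.2)/(3*1.0826934) = 4.4426
Cpk = min(Cpu, Cpl) = 0.5449

0.5449


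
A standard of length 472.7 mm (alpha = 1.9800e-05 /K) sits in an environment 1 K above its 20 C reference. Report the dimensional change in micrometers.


dL = L * alpha * dT
= 472.7 * 1.9800e-05 * 1
= 0.0093595 mm
dL_um = 0.0093595 * 1000 = 9.3595 um

9.3595


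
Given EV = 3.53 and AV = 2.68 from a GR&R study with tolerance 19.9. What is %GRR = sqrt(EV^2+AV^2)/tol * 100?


GRR = sqrt(EV^2 + AV^2) = sqrt(3.53^2 + 2.68^2) = 4.4320763
%GRR = GRR / tol * 100 = 4.4320763 / 19.9 * 100
%GRR = 22.2717

22.2717


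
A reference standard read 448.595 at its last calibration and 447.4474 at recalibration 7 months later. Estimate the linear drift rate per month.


rate = (v2 - v1) / months
= (447.4474 - 448.595) / 7
= -1.1476 / 7
= -0.1639

-0.1639


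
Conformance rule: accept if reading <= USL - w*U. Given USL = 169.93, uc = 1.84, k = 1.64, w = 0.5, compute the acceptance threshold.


U = k * uc = 1.64 * 1.84 = 3.0176
guard band g = w * U = 0.5 * 3.0176 = 1.5088
AL = USL - g = 169.93 - 1.5088
AL = 168.4212

168.4212


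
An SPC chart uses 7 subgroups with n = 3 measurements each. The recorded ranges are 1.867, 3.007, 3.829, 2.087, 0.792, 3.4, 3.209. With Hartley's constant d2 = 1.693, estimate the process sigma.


R_bar = (1.867 + 3.007 + 3.829 + 2.087 + 0.792 + 3.4 + 3.209) / 7
R_bar = 18.191 / 7 = 2.5987143
sigma_hat = R_bar / d2 = 2.5987143 / 1.693 = 1.5350

1.5350


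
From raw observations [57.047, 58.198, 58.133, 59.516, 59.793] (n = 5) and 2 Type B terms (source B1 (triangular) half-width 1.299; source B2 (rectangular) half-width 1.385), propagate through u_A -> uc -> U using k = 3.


mean = (57.047 + 58.198 + 58.133 + 59.516 + 59.793) / 5 = 58.5374
s = sqrt(sum((x - mean)^2)/(n-1)) = 1.1218526
u_A = s / sqrt(n) = 1.1218526 / sqrt(5) = 0.50170773
u_B1 = 1.299 / sqrt(6) = 0.53031453
u_B2 = 1.385 / sqrt(3) = 0.79963012
uc = sqrt(0.50170773^2 + 0.53031453^2 + 0.79963012^2) = 1.0827523
U = k * uc = 3 * 1.0827523
U = 3.2483

3.2483


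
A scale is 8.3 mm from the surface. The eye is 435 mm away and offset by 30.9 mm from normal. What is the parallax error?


error = h * offset / d
= 8.3 * 30.9 / 435
= 0.5896

0.5896


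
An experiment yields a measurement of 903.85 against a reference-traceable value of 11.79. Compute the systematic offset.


Systematic error = measured - true
= 903.85 - 11.79
= 892.0600

892.0600


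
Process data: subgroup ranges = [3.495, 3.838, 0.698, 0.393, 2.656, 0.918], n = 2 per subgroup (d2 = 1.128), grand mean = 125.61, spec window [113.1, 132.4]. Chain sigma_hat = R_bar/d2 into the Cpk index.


R_bar = (3.495 + 3.838 + 0.698 + 0.393 + 2.656 + 0.918) / 6 = 1.9996667
sigma = R_bar / d2 = 1.9996667 / 1.128 = 1.7727542
Cp = (USL - LSL)/(6*sigma) = (132.4 - 113.1)/(6*1.7727542) = 1.8145
Cpu = (132.4 - 125.61)/(3*1.7727542) = 1.2767
Cpl = (125.61 - 113.1)/(3*1.7727542) = 2.3523
Cpk = min(Cpu, Cpl) = 1.2767

1.2767


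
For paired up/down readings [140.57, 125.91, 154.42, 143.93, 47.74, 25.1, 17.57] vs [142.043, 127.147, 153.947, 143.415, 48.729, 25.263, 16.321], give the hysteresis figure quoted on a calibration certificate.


|140.57 - 142.043| = 1.4730
|125.91 - 127.147| = 1.2370
|154.42 - 153.947| = 0.4730
|143.93 - 143.415| = 0.5150
|47.74 - 48.729| = 0.9890
|25.1 - 25.263| = 0.1630
|17.57 - 16.321| = 1.2490
hysteresis = max(diffs) = 1.4730

1.4730


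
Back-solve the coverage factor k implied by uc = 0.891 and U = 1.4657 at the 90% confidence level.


k = U / uc
k = 1.4657 / 0.891
k = 1.645

1.645


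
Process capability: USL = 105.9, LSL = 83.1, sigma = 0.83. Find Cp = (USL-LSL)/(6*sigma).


Cp = (USL - LSL) / (6 * sigma)
= (105.9 - 83.1) / (6 * 0.83)
= 22.8000 / 4.9800
= 4.5783

4.5783


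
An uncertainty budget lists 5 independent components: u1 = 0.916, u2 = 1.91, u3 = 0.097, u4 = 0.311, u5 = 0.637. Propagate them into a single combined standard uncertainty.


uc = sqrt(0.916^2 + 1.91^2 + 0.097^2 + 0.311^2 + 0.637^2)
uc = sqrt(4.999055)
uc = 2.2359

2.2359
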